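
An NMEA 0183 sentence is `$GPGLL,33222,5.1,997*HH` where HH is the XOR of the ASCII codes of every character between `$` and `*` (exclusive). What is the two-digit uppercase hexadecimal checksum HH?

XOR the ASCII codes of the payload characters:
  'G' = 0x47 → acc = 0x47
  'P' = 0x50 → acc = 0x17
  'G' = 0x47 → acc = 0x50
  'L' = 0x4C → acc = 0x1C
  'L' = 0x4C → acc = 0x50
  ',' = 0x2C → acc = 0x7C
  '3' = 0x33 → acc = 0x4F
  '3' = 0x33 → acc = 0x7C
  '2' = 0x32 → acc = 0x4E
  '2' = 0x32 → acc = 0x7C
  '2' = 0x32 → acc = 0x4E
  ',' = 0x2C → acc = 0x62
  '5' = 0x35 → acc = 0x57
  '.' = 0x2E → acc = 0x79
  '1' = 0x31 → acc = 0x48
  ',' = 0x2C → acc = 0x64
  '9' = 0x39 → acc = 0x5D
  '9' = 0x39 → acc = 0x64
  '7' = 0x37 → acc = 0x53
Checksum = 0x53.

53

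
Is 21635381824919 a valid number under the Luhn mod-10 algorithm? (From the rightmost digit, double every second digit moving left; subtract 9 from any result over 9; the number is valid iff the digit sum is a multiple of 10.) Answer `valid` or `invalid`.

From the right, keep odd positions and double even positions (subtract 9 from any doubled value over 9):
  doubled (positions 2,4,...): 2 8 7 7 1 3 4 → sum 32
  kept (positions 1,3,...): 9 9 2 1 3 3 1 → sum 28
Total = 60.
60 mod 10 = 0, so the number is valid.

valid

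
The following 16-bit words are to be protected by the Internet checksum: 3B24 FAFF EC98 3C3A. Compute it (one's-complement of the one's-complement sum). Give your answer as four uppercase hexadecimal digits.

A108

One's-complement addition (fold any carry out of bit 15 back into bit 0):
  0x3B24 + 0xFAFF = 0x13623 → wrap carry → 0x3624
  0x3624 + 0xEC98 = 0x122BC → wrap carry → 0x22BD
  0x22BD + 0x3C3A = 0x05EF7
One's-complement sum = 0x5EF7.
Checksum = ~0x5EF7 & 0xFFFF = 0xA108.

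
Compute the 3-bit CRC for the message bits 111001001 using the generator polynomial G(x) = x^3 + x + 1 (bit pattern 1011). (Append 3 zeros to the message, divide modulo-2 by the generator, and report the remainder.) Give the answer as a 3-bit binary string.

111

Append 3 zeros: 111001001000. Divide by 1011 (XOR where the leading bit is 1):
  pos 0: 1110 XOR 1011 = 0101
  pos 1: 1010 XOR 1011 = 0001
  pos 4: 1100 XOR 1011 = 0111
  pos 5: 1111 XOR 1011 = 0100
  pos 6: 1000 XOR 1011 = 0011
  pos 8: 1100 XOR 1011 = 0111
Remainder (last 3 bits) = 111. This is the CRC / FCS.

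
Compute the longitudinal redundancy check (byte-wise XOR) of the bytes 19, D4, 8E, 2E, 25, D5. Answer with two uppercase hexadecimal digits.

9D

XOR the bytes together:
  start with 0x19
  0x19 ⊕ 0xD4 = 0xCD
  0xCD ⊕ 0x8E = 0x43
  0x43 ⊕ 0x2E = 0x6D
  0x6D ⊕ 0x25 = 0x48
  0x48 ⊕ 0xD5 = 0x9D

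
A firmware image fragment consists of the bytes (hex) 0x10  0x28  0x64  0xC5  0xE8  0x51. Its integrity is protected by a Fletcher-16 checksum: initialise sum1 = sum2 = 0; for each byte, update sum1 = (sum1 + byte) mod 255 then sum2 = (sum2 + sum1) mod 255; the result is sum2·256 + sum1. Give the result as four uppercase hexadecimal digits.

2F9C

Running sums (mod 255):
  after byte 0 (0x10): sum1=16, sum2=16
  after byte 1 (0x28): sum1=56, sum2=72
  after byte 2 (0x64): sum1=156, sum2=228
  after byte 3 (0xC5): sum1=98, sum2=71
  after byte 4 (0xE8): sum1=75, sum2=146
  after byte 5 (0x51): sum1=156, sum2=47
Checksum = sum2·256 + sum1 = 47·256 + 156 = 12188 = 0x2F9C.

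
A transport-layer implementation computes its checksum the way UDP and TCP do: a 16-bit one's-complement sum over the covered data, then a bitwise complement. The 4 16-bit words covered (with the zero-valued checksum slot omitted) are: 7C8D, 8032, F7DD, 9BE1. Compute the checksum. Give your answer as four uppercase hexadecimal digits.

6F80

One's-complement addition (fold any carry out of bit 15 back into bit 0):
  0x7C8D + 0x8032 = 0x0FCBF
  0xFCBF + 0xF7DD = 0x1F49C → wrap carry → 0xF49D
  0xF49D + 0x9BE1 = 0x1907E → wrap carry → 0x907F
One's-complement sum = 0x907F.
Checksum = ~0x907F & 0xFFFF = 0x6F80.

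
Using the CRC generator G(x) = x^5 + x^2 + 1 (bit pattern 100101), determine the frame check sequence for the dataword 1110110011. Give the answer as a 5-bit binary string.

Append 5 zeros: 111011001100000. Divide by 100101 (XOR where the leading bit is 1):
  pos 0: 111011 XOR 100101 = 011110
  pos 1: 111100 XOR 100101 = 011001
  pos 2: 110010 XOR 100101 = 010111
  pos 3: 101111 XOR 100101 = 001010
  pos 5: 101010 XOR 100101 = 001111
  pos 7: 111100 XOR 100101 = 011001
  pos 8: 110010 XOR 100101 = 010111
  pos 9: 101110 XOR 100101 = 001011
Remainder (last 5 bits) = 01011. This is the CRC / FCS.

01011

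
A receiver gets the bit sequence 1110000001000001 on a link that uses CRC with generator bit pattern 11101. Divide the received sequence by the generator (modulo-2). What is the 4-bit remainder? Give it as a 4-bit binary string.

0010

Modulo-2 division of 1110000001000001 by 11101:
  pos 0: 11100 XOR 11101 = 00001
  pos 4: 10000 XOR 11101 = 01101
  pos 5: 11011 XOR 11101 = 00110
  pos 7: 11000 XOR 11101 = 00101
  pos 9: 10100 XOR 11101 = 01001
  pos 10: 10010 XOR 11101 = 01111
  pos 11: 11111 XOR 11101 = 00010
Remainder = 0010 (nonzero — an error is detected).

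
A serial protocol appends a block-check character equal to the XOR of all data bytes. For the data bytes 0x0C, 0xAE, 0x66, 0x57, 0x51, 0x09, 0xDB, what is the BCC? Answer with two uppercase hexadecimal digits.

XOR the bytes together:
  start with 0x0C
  0x0C ⊕ 0xAE = 0xA2
  0xA2 ⊕ 0x66 = 0xC4
  0xC4 ⊕ 0x57 = 0x93
  0x93 ⊕ 0x51 = 0xC2
  0xC2 ⊕ 0x09 = 0xCB
  0xCB ⊕ 0xDB = 0x10

10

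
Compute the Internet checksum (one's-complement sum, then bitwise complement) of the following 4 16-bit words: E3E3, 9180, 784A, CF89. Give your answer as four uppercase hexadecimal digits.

One's-complement addition (fold any carry out of bit 15 back into bit 0):
  0xE3E3 + 0x9180 = 0x17563 → wrap carry → 0x7564
  0x7564 + 0x784A = 0x0EDAE
  0xEDAE + 0xCF89 = 0x1BD37 → wrap carry → 0xBD38
One's-complement sum = 0xBD38.
Checksum = ~0xBD38 & 0xFFFF = 0x42C7.

42C7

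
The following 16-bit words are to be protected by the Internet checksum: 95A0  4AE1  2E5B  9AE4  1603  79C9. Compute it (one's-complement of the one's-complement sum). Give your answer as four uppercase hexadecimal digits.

C671

One's-complement addition (fold any carry out of bit 15 back into bit 0):
  0x95A0 + 0x4AE1 = 0x0E081
  0xE081 + 0x2E5B = 0x10EDC → wrap carry → 0x0EDD
  0x0EDD + 0x9AE4 = 0x0A9C1
  0xA9C1 + 0x1603 = 0x0BFC4
  0xBFC4 + 0x79C9 = 0x1398D → wrap carry → 0x398E
One's-complement sum = 0x398E.
Checksum = ~0x398E & 0xFFFF = 0xC671.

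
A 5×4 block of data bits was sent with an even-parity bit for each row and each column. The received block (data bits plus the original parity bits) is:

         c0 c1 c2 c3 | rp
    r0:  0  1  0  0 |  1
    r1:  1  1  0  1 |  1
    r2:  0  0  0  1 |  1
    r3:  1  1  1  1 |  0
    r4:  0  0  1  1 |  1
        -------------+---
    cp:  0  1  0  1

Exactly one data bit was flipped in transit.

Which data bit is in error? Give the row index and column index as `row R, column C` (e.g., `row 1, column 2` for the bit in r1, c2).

row 4, column 3

Recompute each row's even parity and compare to rp:
  r0: data parity 1, sent rp 1 → ok
  r1: data parity 1, sent rp 1 → ok
  r2: data parity 1, sent rp 1 → ok
  r3: data parity 0, sent rp 0 → ok
  r4: data parity 0, sent rp 1 → mismatch
Recompute each column's even parity and compare to cp:
  c0: data parity 0, sent cp 0 → ok
  c1: data parity 1, sent cp 1 → ok
  c2: data parity 0, sent cp 0 → ok
  c3: data parity 0, sent cp 1 → mismatch
Exactly one row (r4) and one column (c3) fail → the flipped bit is at their intersection.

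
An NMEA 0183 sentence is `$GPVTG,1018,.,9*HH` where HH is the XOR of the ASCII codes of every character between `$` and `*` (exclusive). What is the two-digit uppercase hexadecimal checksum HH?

61

XOR the ASCII codes of the payload characters:
  'G' = 0x47 → acc = 0x47
  'P' = 0x50 → acc = 0x17
  'V' = 0x56 → acc = 0x41
  'T' = 0x54 → acc = 0x15
  'G' = 0x47 → acc = 0x52
  ',' = 0x2C → acc = 0x7E
  '1' = 0x31 → acc = 0x4F
  '0' = 0x30 → acc = 0x7F
  '1' = 0x31 → acc = 0x4E
  '8' = 0x38 → acc = 0x76
  ',' = 0x2C → acc = 0x5A
  '.' = 0x2E → acc = 0x74
  ',' = 0x2C → acc = 0x58
  '9' = 0x39 → acc = 0x61
Checksum = 0x61.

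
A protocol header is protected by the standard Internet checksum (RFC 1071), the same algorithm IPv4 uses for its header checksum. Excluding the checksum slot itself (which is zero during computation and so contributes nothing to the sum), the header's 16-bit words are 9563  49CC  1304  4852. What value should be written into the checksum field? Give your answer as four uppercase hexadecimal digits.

One's-complement addition (fold any carry out of bit 15 back into bit 0):
  0x9563 + 0x49CC = 0x0DF2F
  0xDF2F + 0x1304 = 0x0F233
  0xF233 + 0x4852 = 0x13A85 → wrap carry → 0x3A86
One's-complement sum = 0x3A86.
Checksum = ~0x3A86 & 0xFFFF = 0xC579.

C579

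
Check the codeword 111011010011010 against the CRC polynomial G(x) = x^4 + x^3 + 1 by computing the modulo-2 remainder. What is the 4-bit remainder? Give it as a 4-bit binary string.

Modulo-2 division of 111011010011010 by 11001:
  pos 0: 11101 XOR 11001 = 00100
  pos 2: 10010 XOR 11001 = 01011
  pos 3: 10111 XOR 11001 = 01110
  pos 4: 11100 XOR 11001 = 00101
  pos 6: 10101 XOR 11001 = 01100
  pos 7: 11001 XOR 11001 = 00000
Remainder = 0010 (nonzero — an error is detected).

0010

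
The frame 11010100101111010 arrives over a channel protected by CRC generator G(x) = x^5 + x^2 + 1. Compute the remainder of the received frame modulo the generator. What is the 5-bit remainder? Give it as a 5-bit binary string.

00111

Modulo-2 division of 11010100101111010 by 100101:
  pos 0: 110101 XOR 100101 = 010000
  pos 1: 100000 XOR 100101 = 000101
  pos 4: 101010 XOR 100101 = 001111
  pos 6: 111111 XOR 100101 = 011010
  pos 7: 110101 XOR 100101 = 010000
  pos 8: 100001 XOR 100101 = 000100
  pos 11: 100010 XOR 100101 = 000111
Remainder = 00111 (nonzero — an error is detected).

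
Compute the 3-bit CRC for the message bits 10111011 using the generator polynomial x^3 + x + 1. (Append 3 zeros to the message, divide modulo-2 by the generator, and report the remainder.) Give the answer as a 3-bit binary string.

Append 3 zeros: 10111011000. Divide by 1011 (XOR where the leading bit is 1):
  pos 0: 1011 XOR 1011 = 0000
  pos 4: 1011 XOR 1011 = 0000
Remainder (last 3 bits) = 000. This is the CRC / FCS.

000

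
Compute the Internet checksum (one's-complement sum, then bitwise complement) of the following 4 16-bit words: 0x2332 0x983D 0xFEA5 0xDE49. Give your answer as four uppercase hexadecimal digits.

67A0

One's-complement addition (fold any carry out of bit 15 back into bit 0):
  0x2332 + 0x983D = 0x0BB6F
  0xBB6F + 0xFEA5 = 0x1BA14 → wrap carry → 0xBA15
  0xBA15 + 0xDE49 = 0x1985E → wrap carry → 0x985F
One's-complement sum = 0x985F.
Checksum = ~0x985F & 0xFFFF = 0x67A0.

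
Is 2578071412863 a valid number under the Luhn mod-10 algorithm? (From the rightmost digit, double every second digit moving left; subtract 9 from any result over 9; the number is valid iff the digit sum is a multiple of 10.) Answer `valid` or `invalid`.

From the right, keep odd positions and double even positions (subtract 9 from any doubled value over 9):
  doubled (positions 2,4,...): 3 4 8 5 7 1 → sum 28
  kept (positions 1,3,...): 3 8 1 1 0 7 2 → sum 22
Total = 50.
50 mod 10 = 0, so the number is valid.

valid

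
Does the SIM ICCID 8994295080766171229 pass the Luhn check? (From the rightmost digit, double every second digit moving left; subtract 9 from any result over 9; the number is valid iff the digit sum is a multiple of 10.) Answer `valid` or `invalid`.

From the right, keep odd positions and double even positions (subtract 9 from any doubled value over 9):
  doubled (positions 2,4,...): 4 2 2 3 0 0 9 8 9 → sum 37
  kept (positions 1,3,...): 9 2 7 6 7 8 5 2 9 8 → sum 63
Total = 100.
100 mod 10 = 0, so the number is valid.

valid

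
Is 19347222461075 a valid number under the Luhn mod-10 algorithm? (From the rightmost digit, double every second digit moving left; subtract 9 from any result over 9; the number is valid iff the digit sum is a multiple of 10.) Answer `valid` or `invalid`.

From the right, keep odd positions and double even positions (subtract 9 from any doubled value over 9):
  doubled (positions 2,4,...): 5 2 8 4 5 6 2 → sum 32
  kept (positions 1,3,...): 5 0 6 2 2 4 9 → sum 28
Total = 60.
60 mod 10 = 0, so the number is valid.

valid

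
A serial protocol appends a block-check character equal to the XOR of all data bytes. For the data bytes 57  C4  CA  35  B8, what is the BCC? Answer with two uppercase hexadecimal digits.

D4

XOR the bytes together:
  start with 0x57
  0x57 ⊕ 0xC4 = 0x93
  0x93 ⊕ 0xCA = 0x59
  0x59 ⊕ 0x35 = 0x6C
  0x6C ⊕ 0xB8 = 0xD4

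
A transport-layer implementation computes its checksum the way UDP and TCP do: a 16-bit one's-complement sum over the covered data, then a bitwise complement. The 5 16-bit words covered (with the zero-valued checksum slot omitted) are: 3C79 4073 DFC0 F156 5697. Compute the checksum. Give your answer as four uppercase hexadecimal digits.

5B64

One's-complement addition (fold any carry out of bit 15 back into bit 0):
  0x3C79 + 0x4073 = 0x07CEC
  0x7CEC + 0xDFC0 = 0x15CAC → wrap carry → 0x5CAD
  0x5CAD + 0xF156 = 0x14E03 → wrap carry → 0x4E04
  0x4E04 + 0x5697 = 0x0A49B
One's-complement sum = 0xA49B.
Checksum = ~0xA49B & 0xFFFF = 0x5B64.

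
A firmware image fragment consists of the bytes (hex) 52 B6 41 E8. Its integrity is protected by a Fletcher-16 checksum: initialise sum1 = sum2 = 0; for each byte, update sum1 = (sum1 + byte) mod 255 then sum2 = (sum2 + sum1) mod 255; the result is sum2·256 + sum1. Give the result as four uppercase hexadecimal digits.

D833

Running sums (mod 255):
  after byte 0 (52): sum1=82, sum2=82
  after byte 1 (B6): sum1=9, sum2=91
  after byte 2 (41): sum1=74, sum2=165
  after byte 3 (E8): sum1=51, sum2=216
Checksum = sum2·256 + sum1 = 216·256 + 51 = 55347 = 0xD833.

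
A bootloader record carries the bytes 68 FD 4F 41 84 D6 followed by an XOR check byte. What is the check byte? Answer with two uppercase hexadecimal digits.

XOR the bytes together:
  start with 0x68
  0x68 ⊕ 0xFD = 0x95
  0x95 ⊕ 0x4F = 0xDA
  0xDA ⊕ 0x41 = 0x9B
  0x9B ⊕ 0x84 = 0x1F
  0x1F ⊕ 0xD6 = 0xC9

C9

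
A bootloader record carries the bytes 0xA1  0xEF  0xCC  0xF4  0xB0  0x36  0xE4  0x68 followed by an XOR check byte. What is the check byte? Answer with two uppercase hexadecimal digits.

7C

XOR the bytes together:
  start with 0xA1
  0xA1 ⊕ 0xEF = 0x4E
  0x4E ⊕ 0xCC = 0x82
  0x82 ⊕ 0xF4 = 0x76
  0x76 ⊕ 0xB0 = 0xC6
  0xC6 ⊕ 0x36 = 0xF0
  0xF0 ⊕ 0xE4 = 0x14
  0x14 ⊕ 0x68 = 0x7C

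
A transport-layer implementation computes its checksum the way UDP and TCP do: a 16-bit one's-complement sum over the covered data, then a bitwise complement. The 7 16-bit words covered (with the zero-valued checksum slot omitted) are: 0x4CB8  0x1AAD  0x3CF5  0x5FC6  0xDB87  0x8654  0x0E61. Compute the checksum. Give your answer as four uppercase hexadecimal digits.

8BA1

One's-complement addition (fold any carry out of bit 15 back into bit 0):
  0x4CB8 + 0x1AAD = 0x06765
  0x6765 + 0x3CF5 = 0x0A45A
  0xA45A + 0x5FC6 = 0x10420 → wrap carry → 0x0421
  0x0421 + 0xDB87 = 0x0DFA8
  0xDFA8 + 0x8654 = 0x165FC → wrap carry → 0x65FD
  0x65FD + 0x0E61 = 0x0745E
One's-complement sum = 0x745E.
Checksum = ~0x745E & 0xFFFF = 0x8BA1.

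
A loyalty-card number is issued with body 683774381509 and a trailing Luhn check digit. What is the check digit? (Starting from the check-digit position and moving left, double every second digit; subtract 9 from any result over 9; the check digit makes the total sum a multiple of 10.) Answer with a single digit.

3

Partial digits right→left: 9 0 5 1 8 3 4 7 7 3 8 6
Double every second digit counting from the check-digit position (so the 1st, 3rd, 5th, ... of the partial from the right).
  doubled (with −9 where >9): 9 1 7 8 5 7 → sum 37
  kept as-is: 0 1 3 7 3 6 → sum 20
Total = 37 + 20 = 57.
Check digit = (10 − (57 mod 10)) mod 10 = 3.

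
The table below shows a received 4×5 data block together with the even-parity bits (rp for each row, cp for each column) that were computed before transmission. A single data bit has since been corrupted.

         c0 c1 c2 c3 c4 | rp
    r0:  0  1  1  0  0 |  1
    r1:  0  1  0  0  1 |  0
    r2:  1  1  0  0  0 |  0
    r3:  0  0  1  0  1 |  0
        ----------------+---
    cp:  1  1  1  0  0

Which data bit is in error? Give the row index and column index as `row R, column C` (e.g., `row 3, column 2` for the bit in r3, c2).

row 0, column 2

Recompute each row's even parity and compare to rp:
  r0: data parity 0, sent rp 1 → mismatch
  r1: data parity 0, sent rp 0 → ok
  r2: data parity 0, sent rp 0 → ok
  r3: data parity 0, sent rp 0 → ok
Recompute each column's even parity and compare to cp:
  c0: data parity 1, sent cp 1 → ok
  c1: data parity 1, sent cp 1 → ok
  c2: data parity 0, sent cp 1 → mismatch
  c3: data parity 0, sent cp 0 → ok
  c4: data parity 0, sent cp 0 → ok
Exactly one row (r0) and one column (c2) fail → the flipped bit is at their intersection.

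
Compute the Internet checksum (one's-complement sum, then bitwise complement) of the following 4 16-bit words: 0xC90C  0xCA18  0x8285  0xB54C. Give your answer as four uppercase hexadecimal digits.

One's-complement addition (fold any carry out of bit 15 back into bit 0):
  0xC90C + 0xCA18 = 0x19324 → wrap carry → 0x9325
  0x9325 + 0x8285 = 0x115AA → wrap carry → 0x15AB
  0x15AB + 0xB54C = 0x0CAF7
One's-complement sum = 0xCAF7.
Checksum = ~0xCAF7 & 0xFFFF = 0x3508.

3508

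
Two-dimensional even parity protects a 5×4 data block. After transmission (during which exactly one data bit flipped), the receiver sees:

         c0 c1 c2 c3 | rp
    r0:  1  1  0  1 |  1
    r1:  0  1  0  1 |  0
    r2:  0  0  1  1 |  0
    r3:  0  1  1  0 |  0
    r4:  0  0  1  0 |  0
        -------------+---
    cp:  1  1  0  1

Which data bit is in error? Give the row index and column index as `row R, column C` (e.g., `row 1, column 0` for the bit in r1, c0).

row 4, column 2

Recompute each row's even parity and compare to rp:
  r0: data parity 1, sent rp 1 → ok
  r1: data parity 0, sent rp 0 → ok
  r2: data parity 0, sent rp 0 → ok
  r3: data parity 0, sent rp 0 → ok
  r4: data parity 1, sent rp 0 → mismatch
Recompute each column's even parity and compare to cp:
  c0: data parity 1, sent cp 1 → ok
  c1: data parity 1, sent cp 1 → ok
  c2: data parity 1, sent cp 0 → mismatch
  c3: data parity 1, sent cp 1 → ok
Exactly one row (r4) and one column (c2) fail → the flipped bit is at their intersection.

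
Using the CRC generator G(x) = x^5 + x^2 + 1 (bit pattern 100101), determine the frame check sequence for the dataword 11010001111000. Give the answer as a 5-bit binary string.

01110

Append 5 zeros: 1101000111100000000. Divide by 100101 (XOR where the leading bit is 1):
  pos 0: 110100 XOR 100101 = 010001
  pos 1: 100010 XOR 100101 = 000111
  pos 4: 111111 XOR 100101 = 011010
  pos 5: 110101 XOR 100101 = 010000
  pos 6: 100000 XOR 100101 = 000101
  pos 9: 101000 XOR 100101 = 001101
  pos 11: 110100 XOR 100101 = 010001
  pos 12: 100010 XOR 100101 = 000111
Remainder (last 5 bits) = 01110. This is the CRC / FCS.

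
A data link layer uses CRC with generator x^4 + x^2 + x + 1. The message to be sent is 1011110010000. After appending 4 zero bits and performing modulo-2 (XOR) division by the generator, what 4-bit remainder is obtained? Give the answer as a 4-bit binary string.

0101

Append 4 zeros: 10111100100000000. Divide by 10111 (XOR where the leading bit is 1):
  pos 0: 10111 XOR 10111 = 00000
  pos 5: 10010 XOR 10111 = 00101
  pos 7: 10100 XOR 10111 = 00011
  pos 10: 11000 XOR 10111 = 01111
  pos 11: 11110 XOR 10111 = 01001
  pos 12: 10010 XOR 10111 = 00101
Remainder (last 4 bits) = 0101. This is the CRC / FCS.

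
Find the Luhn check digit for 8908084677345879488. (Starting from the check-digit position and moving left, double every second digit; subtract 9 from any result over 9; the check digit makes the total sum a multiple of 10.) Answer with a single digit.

6

Partial digits right→left: 8 8 4 9 7 8 5 4 3 7 7 6 4 8 0 8 0 9 8
Double every second digit counting from the check-digit position (so the 1st, 3rd, 5th, ... of the partial from the right).
  doubled (with −9 where >9): 7 8 5 1 6 5 8 0 0 7 → sum 47
  kept as-is: 8 9 8 4 7 6 8 8 9 → sum 67
Total = 47 + 67 = 114.
Check digit = (10 − (114 mod 10)) mod 10 = 6.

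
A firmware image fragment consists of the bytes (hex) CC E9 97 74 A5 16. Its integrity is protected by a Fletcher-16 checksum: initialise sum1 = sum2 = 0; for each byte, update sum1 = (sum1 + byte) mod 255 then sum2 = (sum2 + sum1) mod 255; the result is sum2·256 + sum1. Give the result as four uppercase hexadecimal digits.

Running sums (mod 255):
  after byte 0 (CC): sum1=204, sum2=204
  after byte 1 (E9): sum1=182, sum2=131
  after byte 2 (97): sum1=78, sum2=209
  after byte 3 (74): sum1=194, sum2=148
  after byte 4 (A5): sum1=104, sum2=252
  after byte 5 (16): sum1=126, sum2=123
Checksum = sum2·256 + sum1 = 123·256 + 126 = 31614 = 0x7B7E.

7B7E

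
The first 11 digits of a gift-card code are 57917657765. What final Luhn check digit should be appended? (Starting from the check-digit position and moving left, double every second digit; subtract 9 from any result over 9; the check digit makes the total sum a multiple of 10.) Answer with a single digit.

Partial digits right→left: 5 6 7 7 5 6 7 1 9 7 5
Double every second digit counting from the check-digit position (so the 1st, 3rd, 5th, ... of the partial from the right).
  doubled (with −9 where >9): 1 5 1 5 9 1 → sum 22
  kept as-is: 6 7 6 1 7 → sum 27
Total = 22 + 27 = 49.
Check digit = (10 − (49 mod 10)) mod 10 = 1.

1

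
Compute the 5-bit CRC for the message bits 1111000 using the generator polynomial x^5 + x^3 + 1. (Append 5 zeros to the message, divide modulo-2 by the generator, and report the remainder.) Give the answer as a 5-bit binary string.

11011

Append 5 zeros: 111100000000. Divide by 101001 (XOR where the leading bit is 1):
  pos 0: 111100 XOR 101001 = 010101
  pos 1: 101010 XOR 101001 = 000011
  pos 5: 110000 XOR 101001 = 011001
  pos 6: 110010 XOR 101001 = 011011
Remainder (last 5 bits) = 11011. This is the CRC / FCS.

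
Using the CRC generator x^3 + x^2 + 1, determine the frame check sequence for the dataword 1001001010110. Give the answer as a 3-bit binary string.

000

Append 3 zeros: 1001001010110000. Divide by 1101 (XOR where the leading bit is 1):
  pos 0: 1001 XOR 1101 = 0100
  pos 1: 1000 XOR 1101 = 0101
  pos 2: 1010 XOR 1101 = 0111
  pos 3: 1111 XOR 1101 = 0010
  pos 5: 1001 XOR 1101 = 0100
  pos 6: 1000 XOR 1101 = 0101
  pos 7: 1011 XOR 1101 = 0110
  pos 8: 1101 XOR 1101 = 0000
Remainder (last 3 bits) = 000. This is the CRC / FCS.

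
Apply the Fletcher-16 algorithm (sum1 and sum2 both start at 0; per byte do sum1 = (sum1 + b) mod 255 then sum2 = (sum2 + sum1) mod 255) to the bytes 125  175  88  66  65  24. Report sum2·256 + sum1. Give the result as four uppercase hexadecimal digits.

2221

Running sums (mod 255):
  after byte 0 (125): sum1=125, sum2=125
  after byte 1 (175): sum1=45, sum2=170
  after byte 2 (88): sum1=133, sum2=48
  after byte 3 (66): sum1=199, sum2=247
  after byte 4 (65): sum1=9, sum2=1
  after byte 5 (24): sum1=33, sum2=34
Checksum = sum2·256 + sum1 = 34·256 + 33 = 8737 = 0x2221.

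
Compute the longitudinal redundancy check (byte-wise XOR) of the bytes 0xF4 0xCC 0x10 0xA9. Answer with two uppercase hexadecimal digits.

81

XOR the bytes together:
  start with 0xF4
  0xF4 ⊕ 0xCC = 0x38
  0x38 ⊕ 0x10 = 0x28
  0x28 ⊕ 0xA9 = 0x81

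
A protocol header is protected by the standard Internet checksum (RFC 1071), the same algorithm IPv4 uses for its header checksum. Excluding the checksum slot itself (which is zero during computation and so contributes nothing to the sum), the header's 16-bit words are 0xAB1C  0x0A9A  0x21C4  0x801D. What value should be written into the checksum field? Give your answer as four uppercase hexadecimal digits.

One's-complement addition (fold any carry out of bit 15 back into bit 0):
  0xAB1C + 0x0A9A = 0x0B5B6
  0xB5B6 + 0x21C4 = 0x0D77A
  0xD77A + 0x801D = 0x15797 → wrap carry → 0x5798
One's-complement sum = 0x5798.
Checksum = ~0x5798 & 0xFFFF = 0xA867.

A867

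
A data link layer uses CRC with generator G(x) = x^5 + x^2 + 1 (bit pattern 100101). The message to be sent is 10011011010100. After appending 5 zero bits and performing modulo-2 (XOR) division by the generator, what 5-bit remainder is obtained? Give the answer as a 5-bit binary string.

00110

Append 5 zeros: 1001101101010000000. Divide by 100101 (XOR where the leading bit is 1):
  pos 0: 100110 XOR 100101 = 000011
  pos 4: 111101 XOR 100101 = 011000
  pos 5: 110000 XOR 100101 = 010101
  pos 6: 101011 XOR 100101 = 001110
  pos 8: 111000 XOR 100101 = 011101
  pos 9: 111010 XOR 100101 = 011111
  pos 10: 111110 XOR 100101 = 011011
  pos 11: 110110 XOR 100101 = 010011
  pos 12: 100110 XOR 100101 = 000011
Remainder (last 5 bits) = 00110. This is the CRC / FCS.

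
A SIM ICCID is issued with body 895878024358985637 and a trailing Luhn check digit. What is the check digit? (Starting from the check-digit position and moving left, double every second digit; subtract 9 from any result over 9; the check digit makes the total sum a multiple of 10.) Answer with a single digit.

Partial digits right→left: 7 3 6 5 8 9 8 5 3 4 2 0 8 7 8 5 9 8
Double every second digit counting from the check-digit position (so the 1st, 3rd, 5th, ... of the partial from the right).
  doubled (with −9 where >9): 5 3 7 7 6 4 7 7 9 → sum 55
  kept as-is: 3 5 9 5 4 0 7 5 8 → sum 46
Total = 55 + 46 = 101.
Check digit = (10 − (101 mod 10)) mod 10 = 9.

9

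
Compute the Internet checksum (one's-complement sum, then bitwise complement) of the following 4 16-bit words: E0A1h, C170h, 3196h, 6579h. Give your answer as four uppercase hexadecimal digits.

One's-complement addition (fold any carry out of bit 15 back into bit 0):
  0xE0A1 + 0xC170 = 0x1A211 → wrap carry → 0xA212
  0xA212 + 0x3196 = 0x0D3A8
  0xD3A8 + 0x6579 = 0x13921 → wrap carry → 0x3922
One's-complement sum = 0x3922.
Checksum = ~0x3922 & 0xFFFF = 0xC6DD.

C6DD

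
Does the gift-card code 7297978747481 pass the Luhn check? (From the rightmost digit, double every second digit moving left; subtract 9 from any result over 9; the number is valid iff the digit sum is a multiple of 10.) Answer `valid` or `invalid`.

From the right, keep odd positions and double even positions (subtract 9 from any doubled value over 9):
  doubled (positions 2,4,...): 7 5 5 5 5 4 → sum 31
  kept (positions 1,3,...): 1 4 4 8 9 9 7 → sum 42
Total = 73.
73 mod 10 = 3, so the number is invalid.

invalid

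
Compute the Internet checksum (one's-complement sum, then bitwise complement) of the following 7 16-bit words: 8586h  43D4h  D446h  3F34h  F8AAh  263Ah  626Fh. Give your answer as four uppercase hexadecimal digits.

One's-complement addition (fold any carry out of bit 15 back into bit 0):
  0x8586 + 0x43D4 = 0x0C95A
  0xC95A + 0xD446 = 0x19DA0 → wrap carry → 0x9DA1
  0x9DA1 + 0x3F34 = 0x0DCD5
  0xDCD5 + 0xF8AA = 0x1D57F → wrap carry → 0xD580
  0xD580 + 0x263A = 0x0FBBA
  0xFBBA + 0x626F = 0x15E29 → wrap carry → 0x5E2A
One's-complement sum = 0x5E2A.
Checksum = ~0x5E2A & 0xFFFF = 0xA1D5.

A1D5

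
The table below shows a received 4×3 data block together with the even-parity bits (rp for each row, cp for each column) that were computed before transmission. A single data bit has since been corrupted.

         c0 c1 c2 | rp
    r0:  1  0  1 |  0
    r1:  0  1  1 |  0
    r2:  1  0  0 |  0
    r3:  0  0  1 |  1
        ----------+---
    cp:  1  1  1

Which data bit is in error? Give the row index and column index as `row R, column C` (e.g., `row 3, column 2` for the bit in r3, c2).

row 2, column 0

Recompute each row's even parity and compare to rp:
  r0: data parity 0, sent rp 0 → ok
  r1: data parity 0, sent rp 0 → ok
  r2: data parity 1, sent rp 0 → mismatch
  r3: data parity 1, sent rp 1 → ok
Recompute each column's even parity and compare to cp:
  c0: data parity 0, sent cp 1 → mismatch
  c1: data parity 1, sent cp 1 → ok
  c2: data parity 1, sent cp 1 → ok
Exactly one row (r2) and one column (c0) fail → the flipped bit is at their intersection.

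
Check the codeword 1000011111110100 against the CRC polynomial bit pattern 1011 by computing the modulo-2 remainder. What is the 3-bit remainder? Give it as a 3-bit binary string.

Modulo-2 division of 1000011111110100 by 1011:
  pos 0: 1000 XOR 1011 = 0011
  pos 2: 1101 XOR 1011 = 0110
  pos 3: 1101 XOR 1011 = 0110
  pos 4: 1101 XOR 1011 = 0110
  pos 5: 1101 XOR 1011 = 0110
  pos 6: 1101 XOR 1011 = 0110
  pos 7: 1101 XOR 1011 = 0110
  pos 8: 1101 XOR 1011 = 0110
  pos 9: 1100 XOR 1011 = 0111
  pos 10: 1111 XOR 1011 = 0100
  pos 11: 1000 XOR 1011 = 0011
Remainder = 110 (nonzero — an error is detected).

110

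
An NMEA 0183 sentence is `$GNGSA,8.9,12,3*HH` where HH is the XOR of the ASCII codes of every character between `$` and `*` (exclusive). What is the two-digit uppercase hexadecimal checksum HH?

6F

XOR the ASCII codes of the payload characters:
  'G' = 0x47 → acc = 0x47
  'N' = 0x4E → acc = 0x09
  'G' = 0x47 → acc = 0x4E
  'S' = 0x53 → acc = 0x1D
  'A' = 0x41 → acc = 0x5C
  ',' = 0x2C → acc = 0x70
  '8' = 0x38 → acc = 0x48
  '.' = 0x2E → acc = 0x66
  '9' = 0x39 → acc = 0x5F
  ',' = 0x2C → acc = 0x73
  '1' = 0x31 → acc = 0x42
  '2' = 0x32 → acc = 0x70
  ',' = 0x2C → acc = 0x5C
  '3' = 0x33 → acc = 0x6F
Checksum = 0x6F.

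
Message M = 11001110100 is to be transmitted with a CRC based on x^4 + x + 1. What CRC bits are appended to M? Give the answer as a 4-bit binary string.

Append 4 zeros: 110011101000000. Divide by 10011 (XOR where the leading bit is 1):
  pos 0: 11001 XOR 10011 = 01010
  pos 1: 10101 XOR 10011 = 00110
  pos 3: 11010 XOR 10011 = 01001
  pos 4: 10011 XOR 10011 = 00000
Remainder (last 4 bits) = 0000. This is the CRC / FCS.

0000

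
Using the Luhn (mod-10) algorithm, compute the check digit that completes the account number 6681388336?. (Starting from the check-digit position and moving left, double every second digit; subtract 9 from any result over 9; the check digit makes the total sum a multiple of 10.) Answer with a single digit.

Partial digits right→left: 6 3 3 8 8 3 1 8 6 6
Double every second digit counting from the check-digit position (so the 1st, 3rd, 5th, ... of the partial from the right).
  doubled (with −9 where >9): 3 6 7 2 3 → sum 21
  kept as-is: 3 8 3 8 6 → sum 28
Total = 21 + 28 = 49.
Check digit = (10 − (49 mod 10)) mod 10 = 1.

1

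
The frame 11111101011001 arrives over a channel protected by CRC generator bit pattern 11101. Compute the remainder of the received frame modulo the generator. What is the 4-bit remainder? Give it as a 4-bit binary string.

0000

Modulo-2 division of 11111101011001 by 11101:
  pos 0: 11111 XOR 11101 = 00010
  pos 3: 10101 XOR 11101 = 01000
  pos 4: 10000 XOR 11101 = 01101
  pos 5: 11011 XOR 11101 = 00110
  pos 7: 11010 XOR 11101 = 00111
  pos 9: 11101 XOR 11101 = 00000
Remainder = 0000 (zero — the frame passes the CRC check).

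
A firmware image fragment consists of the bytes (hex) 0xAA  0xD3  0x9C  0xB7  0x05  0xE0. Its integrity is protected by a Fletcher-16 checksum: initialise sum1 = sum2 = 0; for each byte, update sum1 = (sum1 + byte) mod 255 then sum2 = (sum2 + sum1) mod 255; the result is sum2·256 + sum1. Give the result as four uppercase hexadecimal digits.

A7B8

Running sums (mod 255):
  after byte 0 (0xAA): sum1=170, sum2=170
  after byte 1 (0xD3): sum1=126, sum2=41
  after byte 2 (0x9C): sum1=27, sum2=68
  after byte 3 (0xB7): sum1=210, sum2=23
  after byte 4 (0x05): sum1=215, sum2=238
  after byte 5 (0xE0): sum1=184, sum2=167
Checksum = sum2·256 + sum1 = 167·256 + 184 = 42936 = 0xA7B8.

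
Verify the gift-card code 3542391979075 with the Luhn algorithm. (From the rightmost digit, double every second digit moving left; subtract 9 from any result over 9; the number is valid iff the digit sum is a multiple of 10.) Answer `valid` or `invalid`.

valid

From the right, keep odd positions and double even positions (subtract 9 from any doubled value over 9):
  doubled (positions 2,4,...): 5 9 9 9 4 1 → sum 37
  kept (positions 1,3,...): 5 0 7 1 3 4 3 → sum 23
Total = 60.
60 mod 10 = 0, so the number is valid.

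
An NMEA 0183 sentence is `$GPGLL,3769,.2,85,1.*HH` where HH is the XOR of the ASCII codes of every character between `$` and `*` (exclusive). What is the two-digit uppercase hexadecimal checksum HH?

XOR the ASCII codes of the payload characters:
  'G' = 0x47 → acc = 0x47
  'P' = 0x50 → acc = 0x17
  'G' = 0x47 → acc = 0x50
  'L' = 0x4C → acc = 0x1C
  'L' = 0x4C → acc = 0x50
  ',' = 0x2C → acc = 0x7C
  '3' = 0x33 → acc = 0x4F
  '7' = 0x37 → acc = 0x78
  '6' = 0x36 → acc = 0x4E
  '9' = 0x39 → acc = 0x77
  ',' = 0x2C → acc = 0x5B
  '.' = 0x2E → acc = 0x75
  '2' = 0x32 → acc = 0x47
  ',' = 0x2C → acc = 0x6B
  '8' = 0x38 → acc = 0x53
  '5' = 0x35 → acc = 0x66
  ',' = 0x2C → acc = 0x4A
  '1' = 0x31 → acc = 0x7B
  '.' = 0x2E → acc = 0x55
Checksum = 0x55.

55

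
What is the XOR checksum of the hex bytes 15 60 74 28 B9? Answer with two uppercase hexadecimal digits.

XOR the bytes together:
  start with 0x15
  0x15 ⊕ 0x60 = 0x75
  0x75 ⊕ 0x74 = 0x01
  0x01 ⊕ 0x28 = 0x29
  0x29 ⊕ 0xB9 = 0x90

90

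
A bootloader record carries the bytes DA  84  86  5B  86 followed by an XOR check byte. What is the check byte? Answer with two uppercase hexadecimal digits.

XOR the bytes together:
  start with 0xDA
  0xDA ⊕ 0x84 = 0x5E
  0x5E ⊕ 0x86 = 0xD8
  0xD8 ⊕ 0x5B = 0x83
  0x83 ⊕ 0x86 = 0x05

05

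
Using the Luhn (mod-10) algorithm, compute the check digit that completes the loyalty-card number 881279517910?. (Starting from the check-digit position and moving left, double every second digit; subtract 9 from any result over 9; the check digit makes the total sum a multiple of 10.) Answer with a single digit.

Partial digits right→left: 0 1 9 7 1 5 9 7 2 1 8 8
Double every second digit counting from the check-digit position (so the 1st, 3rd, 5th, ... of the partial from the right).
  doubled (with −9 where >9): 0 9 2 9 4 7 → sum 31
  kept as-is: 1 7 5 7 1 8 → sum 29
Total = 31 + 29 = 60.
Check digit = (10 − (60 mod 10)) mod 10 = 0.

0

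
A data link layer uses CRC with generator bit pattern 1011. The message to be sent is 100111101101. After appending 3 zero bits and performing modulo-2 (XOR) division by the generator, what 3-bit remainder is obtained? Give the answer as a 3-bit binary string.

Append 3 zeros: 100111101101000. Divide by 1011 (XOR where the leading bit is 1):
  pos 0: 1001 XOR 1011 = 0010
  pos 2: 1011 XOR 1011 = 0000
  pos 6: 1011 XOR 1011 = 0000
  pos 11: 1000 XOR 1011 = 0011
Remainder (last 3 bits) = 011. This is the CRC / FCS.

011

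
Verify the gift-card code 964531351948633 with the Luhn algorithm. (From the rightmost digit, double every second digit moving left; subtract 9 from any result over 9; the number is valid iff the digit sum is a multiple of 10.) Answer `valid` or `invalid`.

invalid

From the right, keep odd positions and double even positions (subtract 9 from any doubled value over 9):
  doubled (positions 2,4,...): 6 7 9 1 2 1 3 → sum 29
  kept (positions 1,3,...): 3 6 4 1 3 3 4 9 → sum 33
Total = 62.
62 mod 10 = 2, so the number is invalid.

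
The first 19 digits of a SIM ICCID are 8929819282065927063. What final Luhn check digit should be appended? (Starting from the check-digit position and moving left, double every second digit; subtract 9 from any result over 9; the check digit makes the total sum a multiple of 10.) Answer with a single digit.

4

Partial digits right→left: 3 6 0 7 2 9 5 6 0 2 8 2 9 1 8 9 2 9 8
Double every second digit counting from the check-digit position (so the 1st, 3rd, 5th, ... of the partial from the right).
  doubled (with −9 where >9): 6 0 4 1 0 7 9 7 4 7 → sum 45
  kept as-is: 6 7 9 6 2 2 1 9 9 → sum 51
Total = 45 + 51 = 96.
Check digit = (10 − (96 mod 10)) mod 10 = 4.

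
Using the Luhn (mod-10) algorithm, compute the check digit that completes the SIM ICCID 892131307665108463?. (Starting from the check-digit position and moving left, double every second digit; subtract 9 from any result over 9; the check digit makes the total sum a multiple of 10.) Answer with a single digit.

Partial digits right→left: 3 6 4 8 0 1 5 6 6 7 0 3 1 3 1 2 9 8
Double every second digit counting from the check-digit position (so the 1st, 3rd, 5th, ... of the partial from the right).
  doubled (with −9 where >9): 6 8 0 1 3 0 2 2 9 → sum 31
  kept as-is: 6 8 1 6 7 3 3 2 8 → sum 44
Total = 31 + 44 = 75.
Check digit = (10 − (75 mod 10)) mod 10 = 5.

5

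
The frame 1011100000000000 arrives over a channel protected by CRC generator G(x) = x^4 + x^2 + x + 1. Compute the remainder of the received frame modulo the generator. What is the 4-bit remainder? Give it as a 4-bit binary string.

Modulo-2 division of 1011100000000000 by 10111:
  pos 0: 10111 XOR 10111 = 00000
Remainder = 0000 (zero — the frame passes the CRC check).

0000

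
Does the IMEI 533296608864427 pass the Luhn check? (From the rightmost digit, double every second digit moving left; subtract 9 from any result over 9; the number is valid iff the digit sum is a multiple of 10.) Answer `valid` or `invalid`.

valid

From the right, keep odd positions and double even positions (subtract 9 from any doubled value over 9):
  doubled (positions 2,4,...): 4 8 7 0 3 4 6 → sum 32
  kept (positions 1,3,...): 7 4 6 8 6 9 3 5 → sum 48
Total = 80.
80 mod 10 = 0, so the number is valid.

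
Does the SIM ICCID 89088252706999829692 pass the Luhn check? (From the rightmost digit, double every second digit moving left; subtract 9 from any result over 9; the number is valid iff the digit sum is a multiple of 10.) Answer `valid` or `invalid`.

From the right, keep odd positions and double even positions (subtract 9 from any doubled value over 9):
  doubled (positions 2,4,...): 9 9 7 9 3 5 1 7 0 7 → sum 57
  kept (positions 1,3,...): 2 6 2 9 9 0 2 2 8 9 → sum 49
Total = 106.
106 mod 10 = 6, so the number is invalid.

invalid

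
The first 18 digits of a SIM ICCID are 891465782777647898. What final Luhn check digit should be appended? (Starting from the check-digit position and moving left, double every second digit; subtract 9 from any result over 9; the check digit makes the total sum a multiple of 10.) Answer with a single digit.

0

Partial digits right→left: 8 9 8 7 4 6 7 7 7 2 8 7 5 6 4 1 9 8
Double every second digit counting from the check-digit position (so the 1st, 3rd, 5th, ... of the partial from the right).
  doubled (with −9 where >9): 7 7 8 5 5 7 1 8 9 → sum 57
  kept as-is: 9 7 6 7 2 7 6 1 8 → sum 53
Total = 57 + 53 = 110.
Check digit = (10 − (110 mod 10)) mod 10 = 0.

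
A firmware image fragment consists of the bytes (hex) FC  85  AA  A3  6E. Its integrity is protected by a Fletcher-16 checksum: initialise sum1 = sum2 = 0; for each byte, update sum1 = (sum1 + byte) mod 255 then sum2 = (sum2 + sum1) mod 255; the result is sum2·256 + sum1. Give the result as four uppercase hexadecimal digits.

Running sums (mod 255):
  after byte 0 (FC): sum1=252, sum2=252
  after byte 1 (85): sum1=130, sum2=127
  after byte 2 (AA): sum1=45, sum2=172
  after byte 3 (A3): sum1=208, sum2=125
  after byte 4 (6E): sum1=63, sum2=188
Checksum = sum2·256 + sum1 = 188·256 + 63 = 48191 = 0xBC3F.

BC3F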